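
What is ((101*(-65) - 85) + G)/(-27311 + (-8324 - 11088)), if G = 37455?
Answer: -30805/46723 ≈ -0.65931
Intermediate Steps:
((101*(-65) - 85) + G)/(-27311 + (-8324 - 11088)) = ((101*(-65) - 85) + 37455)/(-27311 + (-8324 - 11088)) = ((-6565 - 85) + 37455)/(-27311 - 19412) = (-6650 + 37455)/(-46723) = 30805*(-1/46723) = -30805/46723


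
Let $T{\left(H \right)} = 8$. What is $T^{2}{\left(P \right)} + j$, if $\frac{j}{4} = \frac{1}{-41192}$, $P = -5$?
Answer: $\frac{659071}{10298} \approx 64.0$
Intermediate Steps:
$j = - \frac{1}{10298}$ ($j = \frac{4}{-41192} = 4 \left(- \frac{1}{41192}\right) = - \frac{1}{10298} \approx -9.7106 \cdot 10^{-5}$)
$T^{2}{\left(P \right)} + j = 8^{2} - \frac{1}{10298} = 64 - \frac{1}{10298} = \frac{659071}{10298}$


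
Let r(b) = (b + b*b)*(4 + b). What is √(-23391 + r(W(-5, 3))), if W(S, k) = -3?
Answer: I*√23385 ≈ 152.92*I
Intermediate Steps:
r(b) = (4 + b)*(b + b²) (r(b) = (b + b²)*(4 + b) = (4 + b)*(b + b²))
√(-23391 + r(W(-5, 3))) = √(-23391 - 3*(4 + (-3)² + 5*(-3))) = √(-23391 - 3*(4 + 9 - 15)) = √(-23391 - 3*(-2)) = √(-23391 + 6) = √(-23385) = I*√23385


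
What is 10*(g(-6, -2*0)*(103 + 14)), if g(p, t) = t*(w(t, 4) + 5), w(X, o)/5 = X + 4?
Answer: 0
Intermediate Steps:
w(X, o) = 20 + 5*X (w(X, o) = 5*(X + 4) = 5*(4 + X) = 20 + 5*X)
g(p, t) = t*(25 + 5*t) (g(p, t) = t*((20 + 5*t) + 5) = t*(25 + 5*t))
10*(g(-6, -2*0)*(103 + 14)) = 10*((5*(-2*0)*(5 - 2*0))*(103 + 14)) = 10*((5*0*(5 + 0))*117) = 10*((5*0*5)*117) = 10*(0*117) = 10*0 = 0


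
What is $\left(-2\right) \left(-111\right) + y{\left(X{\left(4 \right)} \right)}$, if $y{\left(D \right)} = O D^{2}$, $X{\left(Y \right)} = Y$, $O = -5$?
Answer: $142$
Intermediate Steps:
$y{\left(D \right)} = - 5 D^{2}$
$\left(-2\right) \left(-111\right) + y{\left(X{\left(4 \right)} \right)} = \left(-2\right) \left(-111\right) - 5 \cdot 4^{2} = 222 - 80 = 142$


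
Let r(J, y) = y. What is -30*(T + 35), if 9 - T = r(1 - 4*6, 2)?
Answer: -1260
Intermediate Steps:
T = 7 (T = 9 - 1*2 = 9 - 2 = 7)
-30*(T + 35) = -30*(7 + 35) = -30*42 = -1260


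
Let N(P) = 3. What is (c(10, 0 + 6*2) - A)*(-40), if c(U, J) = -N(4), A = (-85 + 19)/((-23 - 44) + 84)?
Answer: -600/17 ≈ -35.294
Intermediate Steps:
A = -66/17 (A = -66/(-67 + 84) = -66/17 ≈ -3.8824)
c(U, J) = -3 (c(U, J) = -1*3 = -3)
(c(10, 0 + 6*2) - A)*(-40) = (-3 - 1*(-66/17))*(-40) = (-3 + 66/17)*(-40) = (15/17)*(-40) = -600/17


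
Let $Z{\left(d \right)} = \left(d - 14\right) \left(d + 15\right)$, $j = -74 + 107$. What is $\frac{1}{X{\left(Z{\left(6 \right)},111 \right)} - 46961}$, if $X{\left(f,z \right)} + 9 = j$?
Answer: $- \frac{1}{46937} \approx -2.1305 \cdot 10^{-5}$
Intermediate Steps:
$j = 33$
$Z{\left(d \right)} = \left(-14 + d\right) \left(15 + d\right)$
$X{\left(f,z \right)} = 24$ ($X{\left(f,z \right)} = -9 + 33 = 24$)
$\frac{1}{X{\left(Z{\left(6 \right)},111 \right)} - 46961} = \frac{1}{24 - 46961} = \frac{1}{-46937} = - \frac{1}{46937}$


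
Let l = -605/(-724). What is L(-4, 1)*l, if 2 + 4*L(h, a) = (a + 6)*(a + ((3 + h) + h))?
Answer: -9075/1448 ≈ -6.2673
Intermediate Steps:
L(h, a) = -1/2 + (6 + a)*(3 + a + 2*h)/4 (L(h, a) = -1/2 + ((a + 6)*(a + ((3 + h) + h)))/4 = -1/2 + ((6 + a)*(a + (3 + 2*h)))/4 = -1/2 + ((6 + a)*(3 + a + 2*h))/4 = -1/2 + (6 + a)*(3 + a + 2*h)/4)
l = 605/724 (l = -605*(-1/724) = 605/724 ≈ 0.83564)
L(-4, 1)*l = (4 + 3*(-4) + (1/4)*1**2 + (9/4)*1 + (1/2)*1*(-4))*(605/724) = (4 - 12 + (1/4)*1 + 9/4 - 2)*(605/724) = (4 - 12 + 1/4 + 9/4 - 2)*(605/724) = -15/2*605/724 = -9075/1448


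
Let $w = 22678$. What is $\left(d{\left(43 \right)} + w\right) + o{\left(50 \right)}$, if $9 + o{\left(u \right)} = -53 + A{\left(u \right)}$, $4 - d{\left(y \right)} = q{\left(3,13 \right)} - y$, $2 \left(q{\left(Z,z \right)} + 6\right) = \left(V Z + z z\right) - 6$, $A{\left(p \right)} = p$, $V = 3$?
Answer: $22633$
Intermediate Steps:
$q{\left(Z,z \right)} = -9 + \frac{z^{2}}{2} + \frac{3 Z}{2}$ ($q{\left(Z,z \right)} = -6 + \frac{\left(3 Z + z z\right) - 6}{2} = -6 + \frac{\left(3 Z + z^{2}\right) - 6}{2} = -6 + \frac{\left(z^{2} + 3 Z\right) - 6}{2} = -6 + \frac{-6 + z^{2} + 3 Z}{2} = -6 + \left(-3 + \frac{z^{2}}{2} + \frac{3 Z}{2}\right) = -9 + \frac{z^{2}}{2} + \frac{3 Z}{2}$)
$d{\left(y \right)} = -76 + y$ ($d{\left(y \right)} = 4 - \left(\left(-9 + \frac{13^{2}}{2} + \frac{3}{2} \cdot 3\right) - y\right) = 4 - \left(\left(-9 + \frac{1}{2} \cdot 169 + \frac{9}{2}\right) - y\right) = 4 - \left(\left(-9 + \frac{169}{2} + \frac{9}{2}\right) - y\right) = 4 - \left(80 - y\right) = 4 + \left(-80 + y\right) = -76 + y$)
$o{\left(u \right)} = -62 + u$ ($o{\left(u \right)} = -9 + \left(-53 + u\right) = -62 + u$)
$\left(d{\left(43 \right)} + w\right) + o{\left(50 \right)} = \left(\left(-76 + 43\right) + 22678\right) + \left(-62 + 50\right) = \left(-33 + 22678\right) - 12 = 22645 - 12 = 22633$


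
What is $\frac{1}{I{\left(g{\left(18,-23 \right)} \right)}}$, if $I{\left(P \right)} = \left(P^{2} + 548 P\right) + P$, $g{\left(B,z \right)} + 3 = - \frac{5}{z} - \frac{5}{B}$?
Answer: $- \frac{171396}{286366073} \approx -0.00059852$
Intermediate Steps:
$g{\left(B,z \right)} = -3 - \frac{5}{B} - \frac{5}{z}$ ($g{\left(B,z \right)} = -3 - \left(\frac{5}{B} + \frac{5}{z}\right) = -3 - \frac{5}{B} - \frac{5}{z}$)
$I{\left(P \right)} = P^{2} + 549 P$
$\frac{1}{I{\left(g{\left(18,-23 \right)} \right)}} = \frac{1}{\left(-3 - \frac{5}{18} - \frac{5}{-23}\right) \left(549 - \left(3 - \frac{5}{23} + \frac{5}{18}\right)\right)} = \frac{1}{\left(-3 - \frac{5}{18} - - \frac{5}{23}\right) \left(549 - \frac{1267}{414}\right)} = \frac{1}{\left(-3 - \frac{5}{18} + \frac{5}{23}\right) \left(549 - \frac{1267}{414}\right)} = \frac{1}{\left(- \frac{1267}{414}\right) \left(549 - \frac{1267}{414}\right)} = \frac{1}{\left(- \frac{1267}{414}\right) \frac{226019}{414}} = \frac{1}{- \frac{286366073}{171396}} = - \frac{171396}{286366073}$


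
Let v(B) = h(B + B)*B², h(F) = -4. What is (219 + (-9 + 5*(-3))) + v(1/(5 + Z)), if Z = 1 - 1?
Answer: 4871/25 ≈ 194.84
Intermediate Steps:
Z = 0
v(B) = -4*B²
(219 + (-9 + 5*(-3))) + v(1/(5 + Z)) = (219 + (-9 + 5*(-3))) - 4/(5 + 0)² = (219 + (-9 - 15)) - 4*(1/5)² = (219 - 24) - 4*(⅕)² = 195 - 4*1/25 = 195 - 4/25 = 4871/25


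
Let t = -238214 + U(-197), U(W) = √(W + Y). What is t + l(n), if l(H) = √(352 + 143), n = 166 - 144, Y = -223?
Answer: -238214 + 3*√55 + 2*I*√105 ≈ -2.3819e+5 + 20.494*I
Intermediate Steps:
U(W) = √(-223 + W) (U(W) = √(W - 223) = √(-223 + W))
n = 22
l(H) = 3*√55 (l(H) = √495 = 3*√55)
t = -238214 + 2*I*√105 (t = -238214 + √(-223 - 197) = -238214 + √(-420) = -238214 + 2*I*√105 ≈ -2.3821e+5 + 20.494*I)
t + l(n) = (-238214 + 2*I*√105) + 3*√55 = -238214 + 3*√55 + 2*I*√105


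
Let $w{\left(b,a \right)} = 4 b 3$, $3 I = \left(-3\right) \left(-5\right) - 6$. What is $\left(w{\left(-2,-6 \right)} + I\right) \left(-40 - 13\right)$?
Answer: $1113$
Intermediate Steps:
$I = 3$ ($I = \frac{\left(-3\right) \left(-5\right) - 6}{3} = \frac{15 - 6}{3} = \frac{1}{3} \cdot 9 = 3$)
$w{\left(b,a \right)} = 12 b$
$\left(w{\left(-2,-6 \right)} + I\right) \left(-40 - 13\right) = \left(12 \left(-2\right) + 3\right) \left(-40 - 13\right) = \left(-24 + 3\right) \left(-53\right) = \left(-21\right) \left(-53\right) = 1113$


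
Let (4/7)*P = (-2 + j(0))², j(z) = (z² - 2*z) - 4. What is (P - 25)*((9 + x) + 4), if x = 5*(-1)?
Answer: 304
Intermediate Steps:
j(z) = -4 + z² - 2*z
P = 63 (P = 7*(-2 + (-4 + 0² - 2*0))²/4 = 7*(-2 + (-4 + 0 + 0))²/4 = 7*(-2 - 4)²/4 = (7/4)*(-6)² = (7/4)*36 = 63)
x = -5
(P - 25)*((9 + x) + 4) = (63 - 25)*((9 - 5) + 4) = 38*(4 + 4) = 38*8 = 304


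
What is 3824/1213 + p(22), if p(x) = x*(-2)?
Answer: -49548/1213 ≈ -40.847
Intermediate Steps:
p(x) = -2*x
3824/1213 + p(22) = 3824/1213 - 2*22 = 3824*(1/1213) - 44 = 3824/1213 - 44 = -49548/1213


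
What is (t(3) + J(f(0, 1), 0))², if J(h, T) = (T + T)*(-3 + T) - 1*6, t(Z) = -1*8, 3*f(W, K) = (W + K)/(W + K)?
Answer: 196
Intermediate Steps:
f(W, K) = ⅓ (f(W, K) = ((W + K)/(W + K))/3 = ((K + W)/(K + W))/3 = (⅓)*1 = ⅓)
t(Z) = -8
J(h, T) = -6 + 2*T*(-3 + T) (J(h, T) = (2*T)*(-3 + T) - 6 = 2*T*(-3 + T) - 6 = -6 + 2*T*(-3 + T))
(t(3) + J(f(0, 1), 0))² = (-8 + (-6 - 6*0 + 2*0²))² = (-8 + (-6 + 0 + 2*0))² = (-8 + (-6 + 0 + 0))² = (-8 - 6)² = (-14)² = 196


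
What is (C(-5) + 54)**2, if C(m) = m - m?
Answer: 2916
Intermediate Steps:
C(m) = 0
(C(-5) + 54)**2 = (0 + 54)**2 = 54**2 = 2916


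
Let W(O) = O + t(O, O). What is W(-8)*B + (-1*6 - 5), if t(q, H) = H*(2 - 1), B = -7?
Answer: 101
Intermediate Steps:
t(q, H) = H (t(q, H) = H*1 = H)
W(O) = 2*O (W(O) = O + O = 2*O)
W(-8)*B + (-1*6 - 5) = (2*(-8))*(-7) + (-1*6 - 5) = -16*(-7) + (-6 - 5) = 112 - 11 = 101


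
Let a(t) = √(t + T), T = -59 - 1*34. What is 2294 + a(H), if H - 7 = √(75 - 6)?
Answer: 2294 + √(-86 + √69) ≈ 2294.0 + 8.8144*I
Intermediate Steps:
T = -93 (T = -59 - 34 = -93)
H = 7 + √69 (H = 7 + √(75 - 6) = 7 + √69 ≈ 15.307)
a(t) = √(-93 + t) (a(t) = √(t - 93) = √(-93 + t))
2294 + a(H) = 2294 + √(-93 + (7 + √69)) = 2294 + √(-86 + √69)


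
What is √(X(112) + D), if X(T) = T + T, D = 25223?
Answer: √25447 ≈ 159.52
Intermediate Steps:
X(T) = 2*T
√(X(112) + D) = √(2*112 + 25223) = √(224 + 25223) = √25447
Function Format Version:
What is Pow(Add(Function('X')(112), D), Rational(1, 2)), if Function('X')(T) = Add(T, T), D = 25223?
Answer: Pow(25447, Rational(1, 2)) ≈ 159.52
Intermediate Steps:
Function('X')(T) = Mul(2, T)
Pow(Add(Function('X')(112), D), Rational(1, 2)) = Pow(Add(Mul(2, 112), 25223), Rational(1, 2)) = Pow(Add(224, 25223), Rational(1, 2)) = Pow(25447, Rational(1, 2))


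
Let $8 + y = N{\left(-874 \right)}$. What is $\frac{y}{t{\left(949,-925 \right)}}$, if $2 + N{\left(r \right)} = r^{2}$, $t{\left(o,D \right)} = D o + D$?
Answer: $- \frac{381933}{439375} \approx -0.86926$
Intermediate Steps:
$t{\left(o,D \right)} = D + D o$
$N{\left(r \right)} = -2 + r^{2}$
$y = 763866$ ($y = -8 - \left(2 - \left(-874\right)^{2}\right) = -8 + \left(-2 + 763876\right) = -8 + 763874 = 763866$)
$\frac{y}{t{\left(949,-925 \right)}} = \frac{763866}{\left(-925\right) \left(1 + 949\right)} = \frac{763866}{\left(-925\right) 950} = \frac{763866}{-878750} = 763866 \left(- \frac{1}{878750}\right) = - \frac{381933}{439375}$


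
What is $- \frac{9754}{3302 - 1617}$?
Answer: $- \frac{9754}{1685} \approx -5.7887$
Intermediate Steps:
$- \frac{9754}{3302 - 1617} = - \frac{9754}{1685}$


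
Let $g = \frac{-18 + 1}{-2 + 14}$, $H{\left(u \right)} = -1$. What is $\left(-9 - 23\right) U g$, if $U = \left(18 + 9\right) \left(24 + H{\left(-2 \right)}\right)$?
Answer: $28152$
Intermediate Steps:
$g = - \frac{17}{12} \approx -1.4167$
$U = 621$ ($U = \left(18 + 9\right) \left(24 - 1\right) = 27 \cdot 23 = 621$)
$\left(-9 - 23\right) U g = \left(-9 - 23\right) 621 \left(- \frac{17}{12}\right) = \left(-32\right) 621 \left(- \frac{17}{12}\right) = \left(-19872\right) \left(- \frac{17}{12}\right) = 28152$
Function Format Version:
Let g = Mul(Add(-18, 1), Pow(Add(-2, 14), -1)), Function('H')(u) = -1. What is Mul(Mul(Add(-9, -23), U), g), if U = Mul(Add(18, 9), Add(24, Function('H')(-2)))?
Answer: 28152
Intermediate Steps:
g = Rational(-17, 12) (g = Mul(-17, Pow(12, -1)) = Mul(-17, Rational(1, 12)) = Rational(-17, 12) ≈ -1.4167)
U = 621 (U = Mul(Add(18, 9), Add(24, -1)) = Mul(27, 23) = 621)
Mul(Mul(Add(-9, -23), U), g) = Mul(Mul(Add(-9, -23), 621), Rational(-17, 12)) = Mul(Mul(-32, 621), Rational(-17, 12)) = Mul(-19872, Rational(-17, 12)) = 28152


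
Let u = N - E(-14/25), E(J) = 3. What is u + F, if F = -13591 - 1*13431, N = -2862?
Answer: -29887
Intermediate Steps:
F = -27022 (F = -13591 - 13431 = -27022)
u = -2865 (u = -2862 - 1*3 = -2862 - 3 = -2865)
u + F = -2865 - 27022 = -29887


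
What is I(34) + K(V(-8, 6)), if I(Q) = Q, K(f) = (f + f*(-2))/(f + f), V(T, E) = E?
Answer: 67/2 ≈ 33.500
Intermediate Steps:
K(f) = -½ (K(f) = (f - 2*f)/((2*f)) = (-f)*(1/(2*f)) = -½)
I(34) + K(V(-8, 6)) = 34 - ½ = 67/2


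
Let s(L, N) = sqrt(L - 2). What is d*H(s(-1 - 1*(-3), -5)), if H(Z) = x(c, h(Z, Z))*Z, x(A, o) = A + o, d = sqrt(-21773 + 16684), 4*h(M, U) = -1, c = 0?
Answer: 0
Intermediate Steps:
h(M, U) = -1/4 (h(M, U) = (1/4)*(-1) = -1/4)
s(L, N) = sqrt(-2 + L)
d = I*sqrt(5089) (d = sqrt(-5089) = I*sqrt(5089) ≈ 71.337*I)
H(Z) = -Z/4 (H(Z) = (0 - 1/4)*Z = -Z/4)
d*H(s(-1 - 1*(-3), -5)) = (I*sqrt(5089))*(-sqrt(-2 + (-1 - 1*(-3)))/4) = (I*sqrt(5089))*(-sqrt(-2 + (-1 + 3))/4) = (I*sqrt(5089))*(-sqrt(-2 + 2)/4) = (I*sqrt(5089))*(-sqrt(0)/4) = (I*sqrt(5089))*(-1/4*0) = (I*sqrt(5089))*0 = 0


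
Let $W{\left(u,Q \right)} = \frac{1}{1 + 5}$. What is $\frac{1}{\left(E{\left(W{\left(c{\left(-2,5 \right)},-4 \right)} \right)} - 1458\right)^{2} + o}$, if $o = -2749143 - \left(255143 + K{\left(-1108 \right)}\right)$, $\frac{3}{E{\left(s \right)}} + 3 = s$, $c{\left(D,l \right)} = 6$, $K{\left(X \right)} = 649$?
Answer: $- \frac{289}{253187799} \approx -1.1414 \cdot 10^{-6}$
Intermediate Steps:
$W{\left(u,Q \right)} = \frac{1}{6}$
$E{\left(s \right)} = \frac{3}{-3 + s}$
$o = -3004935$ ($o = -2749143 - \left(255143 + 649\right) = -2749143 - 255792 = -3004935$)
$\frac{1}{\left(E{\left(W{\left(c{\left(-2,5 \right)},-4 \right)} \right)} - 1458\right)^{2} + o} = \frac{1}{\left(\frac{3}{-3 + \frac{1}{6}} - 1458\right)^{2} - 3004935} = \frac{1}{\left(\frac{3}{- \frac{17}{6}} - 1458\right)^{2} - 3004935} = \frac{1}{\left(3 \left(- \frac{6}{17}\right) - 1458\right)^{2} - 3004935} = \frac{1}{\left(- \frac{18}{17} - 1458\right)^{2} - 3004935} = \frac{1}{\left(- \frac{24804}{17}\right)^{2} - 3004935} = \frac{1}{\frac{615238416}{289} - 3004935} = \frac{1}{- \frac{253187799}{289}} = - \frac{289}{253187799}$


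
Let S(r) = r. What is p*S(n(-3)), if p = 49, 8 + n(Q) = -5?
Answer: -637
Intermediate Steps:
n(Q) = -13 (n(Q) = -8 - 5 = -13)
p*S(n(-3)) = 49*(-13) = -637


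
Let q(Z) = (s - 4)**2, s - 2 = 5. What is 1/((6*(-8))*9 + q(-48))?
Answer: -1/423 ≈ -0.0023641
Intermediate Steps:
s = 7 (s = 2 + 5 = 7)
q(Z) = 9 (q(Z) = (7 - 4)**2 = 3**2 = 9)
1/((6*(-8))*9 + q(-48)) = 1/((6*(-8))*9 + 9) = 1/(-48*9 + 9) = 1/(-432 + 9) = 1/(-423) = -1/423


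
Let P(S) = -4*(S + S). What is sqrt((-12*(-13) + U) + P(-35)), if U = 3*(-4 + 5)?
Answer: sqrt(439) ≈ 20.952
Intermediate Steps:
U = 3 (U = 3*1 = 3)
P(S) = -8*S
sqrt((-12*(-13) + U) + P(-35)) = sqrt((-12*(-13) + 3) - 8*(-35)) = sqrt((156 + 3) + 280) = sqrt(159 + 280) = sqrt(439)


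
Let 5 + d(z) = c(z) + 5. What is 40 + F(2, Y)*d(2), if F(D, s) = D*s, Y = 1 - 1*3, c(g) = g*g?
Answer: 24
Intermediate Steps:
c(g) = g²
d(z) = z² (d(z) = -5 + (z² + 5) = -5 + (5 + z²) = z²)
Y = -2 (Y = 1 - 3 = -2)
40 + F(2, Y)*d(2) = 40 + (2*(-2))*2² = 40 - 4*4 = 40 - 16 = 24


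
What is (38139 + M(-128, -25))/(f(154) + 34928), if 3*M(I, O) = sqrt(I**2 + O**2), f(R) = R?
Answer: 12713/11694 + sqrt(17009)/105246 ≈ 1.0884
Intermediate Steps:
M(I, O) = sqrt(I**2 + O**2)/3
(38139 + M(-128, -25))/(f(154) + 34928) = (38139 + sqrt((-128)**2 + (-25)**2)/3)/(154 + 34928) = (38139 + sqrt(16384 + 625)/3)/35082 = (38139 + sqrt(17009)/3)*(1/35082) = 12713/11694 + sqrt(17009)/105246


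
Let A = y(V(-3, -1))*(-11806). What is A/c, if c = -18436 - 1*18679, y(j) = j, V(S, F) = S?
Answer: -35418/37115 ≈ -0.95428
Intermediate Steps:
c = -37115 (c = -18436 - 18679 = -37115)
A = 35418 (A = -3*(-11806) = 35418)
A/c = 35418/(-37115) = 35418*(-1/37115) = -35418/37115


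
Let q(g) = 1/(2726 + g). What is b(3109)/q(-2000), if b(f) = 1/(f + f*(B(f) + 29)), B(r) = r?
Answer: 726/9759151 ≈ 7.4392e-5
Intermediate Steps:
b(f) = 1/(f + f*(29 + f)) (b(f) = 1/(f + f*(f + 29)) = 1/(f + f*(29 + f)))
b(3109)/q(-2000) = (1/(3109*(30 + 3109)))/(1/(2726 - 2000)) = ((1/3109)/3139)/(1/726) = ((1/3109)*(1/3139))/(1/726) = (1/9759151)*726 = 726/9759151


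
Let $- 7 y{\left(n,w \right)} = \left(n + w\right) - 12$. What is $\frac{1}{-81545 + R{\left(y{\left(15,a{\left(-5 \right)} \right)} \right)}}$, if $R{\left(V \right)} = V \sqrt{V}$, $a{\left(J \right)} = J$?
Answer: $- \frac{27969935}{2280808349567} - \frac{14 \sqrt{14}}{2280808349567} \approx -1.2263 \cdot 10^{-5}$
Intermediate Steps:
$y{\left(n,w \right)} = \frac{12}{7} - \frac{n}{7} - \frac{w}{7}$ ($y{\left(n,w \right)} = - \frac{\left(n + w\right) - 12}{7} = - \frac{-12 + n + w}{7} = \frac{12}{7} - \frac{n}{7} - \frac{w}{7}$)
$R{\left(V \right)} = V^{\frac{3}{2}}$
$\frac{1}{-81545 + R{\left(y{\left(15,a{\left(-5 \right)} \right)} \right)}} = \frac{1}{-81545 + \left(\frac{12}{7} - \frac{15}{7} - - \frac{5}{7}\right)^{\frac{3}{2}}} = \frac{1}{-81545 + \left(\frac{12}{7} - \frac{15}{7} + \frac{5}{7}\right)^{\frac{3}{2}}} = \frac{1}{-81545 + \left(\frac{2}{7}\right)^{\frac{3}{2}}} = \frac{1}{-81545 + \frac{2 \sqrt{14}}{49}}$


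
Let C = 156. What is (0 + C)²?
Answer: 24336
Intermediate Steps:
(0 + C)² = (0 + 156)² = 156² = 24336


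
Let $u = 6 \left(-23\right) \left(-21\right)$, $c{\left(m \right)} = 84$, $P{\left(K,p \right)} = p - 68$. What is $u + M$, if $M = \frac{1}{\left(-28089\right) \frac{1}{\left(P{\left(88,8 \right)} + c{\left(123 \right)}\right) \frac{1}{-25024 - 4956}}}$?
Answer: $\frac{203369135132}{70175685} \approx 2898.0$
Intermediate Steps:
$P{\left(K,p \right)} = -68 + p$
$M = \frac{2}{70175685}$ ($M = \frac{1}{\left(-28089\right) \frac{1}{\left(\left(-68 + 8\right) + 84\right) \frac{1}{-25024 - 4956}}} = \frac{1}{\left(-28089\right) \frac{1}{\left(-60 + 84\right) \frac{1}{-29980}}} = \frac{1}{\left(-28089\right) \frac{1}{24 \left(- \frac{1}{29980}\right)}} = \frac{1}{\left(-28089\right) \frac{1}{- \frac{6}{7495}}} = \frac{1}{\left(-28089\right) \left(- \frac{7495}{6}\right)} = \frac{1}{\frac{70175685}{2}} = \frac{2}{70175685} \approx 2.85 \cdot 10^{-8}$)
$u = 2898$ ($u = \left(-138\right) \left(-21\right) = 2898$)
$u + M = 2898 + \frac{2}{70175685} = \frac{203369135132}{70175685}$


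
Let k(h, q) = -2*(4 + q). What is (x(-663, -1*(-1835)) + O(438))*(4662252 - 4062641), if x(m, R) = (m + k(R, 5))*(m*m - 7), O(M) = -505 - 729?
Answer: -179489329190116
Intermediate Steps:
O(M) = -1234
k(h, q) = -8 - 2*q
x(m, R) = (-18 + m)*(-7 + m**2) (x(m, R) = (m + (-8 - 2*5))*(m*m - 7) = (m + (-8 - 10))*(m**2 - 7) = (m - 18)*(-7 + m**2) = (-18 + m)*(-7 + m**2))
(x(-663, -1*(-1835)) + O(438))*(4662252 - 4062641) = ((126 + (-663)**3 - 18*(-663)**2 - 7*(-663)) - 1234)*(4662252 - 4062641) = ((126 - 291434247 - 18*439569 + 4641) - 1234)*599611 = ((126 - 291434247 - 7912242 + 4641) - 1234)*599611 = (-299341722 - 1234)*599611 = -299342956*599611 = -179489329190116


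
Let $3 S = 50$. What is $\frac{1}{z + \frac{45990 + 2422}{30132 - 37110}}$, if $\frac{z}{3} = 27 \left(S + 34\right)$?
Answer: $\frac{3489}{14294650} \approx 0.00024408$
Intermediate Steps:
$S = \frac{50}{3}$ ($S = \frac{1}{3} \cdot 50 = \frac{50}{3} \approx 16.667$)
$z = 4104$ ($z = 3 \cdot 27 \left(\frac{50}{3} + 34\right) = 3 \cdot 27 \cdot \frac{152}{3} = 3 \cdot 1368 = 4104$)
$\frac{1}{z + \frac{45990 + 2422}{30132 - 37110}} = \frac{1}{4104 + \frac{45990 + 2422}{30132 - 37110}} = \frac{1}{4104 + \frac{48412}{-6978}} = \frac{1}{4104 + 48412 \left(- \frac{1}{6978}\right)} = \frac{1}{4104 - \frac{24206}{3489}} = \frac{1}{\frac{14294650}{3489}} = \frac{3489}{14294650}$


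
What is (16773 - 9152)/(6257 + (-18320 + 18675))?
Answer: 7621/6612 ≈ 1.1526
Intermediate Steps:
(16773 - 9152)/(6257 + (-18320 + 18675)) = 7621/(6257 + 355) = 7621/6612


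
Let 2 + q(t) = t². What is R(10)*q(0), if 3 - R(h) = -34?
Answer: -74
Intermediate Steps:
R(h) = 37 (R(h) = 3 - 1*(-34) = 3 + 34 = 37)
q(t) = -2 + t²
R(10)*q(0) = 37*(-2 + 0²) = 37*(-2 + 0) = 37*(-2) = -74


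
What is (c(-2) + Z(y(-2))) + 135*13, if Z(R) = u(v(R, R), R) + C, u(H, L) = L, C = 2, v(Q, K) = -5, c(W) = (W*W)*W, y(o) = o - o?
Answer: 1749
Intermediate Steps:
y(o) = 0
c(W) = W³ (c(W) = W²*W = W³)
Z(R) = 2 + R (Z(R) = R + 2 = 2 + R)
(c(-2) + Z(y(-2))) + 135*13 = ((-2)³ + (2 + 0)) + 135*13 = (-8 + 2) + 1755 = -6 + 1755 = 1749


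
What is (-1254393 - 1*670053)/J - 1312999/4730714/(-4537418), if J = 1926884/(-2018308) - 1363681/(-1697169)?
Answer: 2210923776235715368701652760549/173707187228577638899514 ≈ 1.2728e+7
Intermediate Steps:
J = -129479879912/856352442513 (J = 1926884*(-1/2018308) - 1363681*(-1/1697169) = -481721/504577 + 1363681/1697169 = -129479879912/856352442513 ≈ -0.15120)
(-1254393 - 1*670053)/J - 1312999/4730714/(-4537418) = (-1254393 - 1*670053)/(-129479879912/856352442513) - 1312999/4730714/(-4537418) = (-1254393 - 670053)*(-856352442513/129479879912) - 1312999*1/4730714*(-1/4537418) = -1924446*(-856352442513/129479879912) - 1312999/4730714*(-1/4537418) = 824002016292186399/64739939956 + 1312999/21465226856452 = 2210923776235715368701652760549/173707187228577638899514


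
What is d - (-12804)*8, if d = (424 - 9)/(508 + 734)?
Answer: 127220959/1242 ≈ 1.0243e+5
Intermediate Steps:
d = 415/1242 ≈ 0.33414
d - (-12804)*8 = 415/1242 - (-12804)*8 = 415/1242 - 291*(-352) = 415/1242 + 102432 = 127220959/1242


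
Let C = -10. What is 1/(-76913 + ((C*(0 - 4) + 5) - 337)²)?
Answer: 1/8351 ≈ 0.00011975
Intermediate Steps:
1/(-76913 + ((C*(0 - 4) + 5) - 337)²) = 1/(-76913 + ((-10*(0 - 4) + 5) - 337)²) = 1/(-76913 + ((-10*(-4) + 5) - 337)²) = 1/(-76913 + ((40 + 5) - 337)²) = 1/(-76913 + (45 - 337)²) = 1/(-76913 + (-292)²) = 1/(-76913 + 85264) = 1/8351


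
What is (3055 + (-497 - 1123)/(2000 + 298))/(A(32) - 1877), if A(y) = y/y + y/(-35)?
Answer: -3722075/2287276 ≈ -1.6273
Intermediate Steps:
A(y) = 1 - y/35 (A(y) = 1 + y*(-1/35) = 1 - y/35)
(3055 + (-497 - 1123)/(2000 + 298))/(A(32) - 1877) = (3055 + (-497 - 1123)/(2000 + 298))/((1 - 1/35*32) - 1877) = (3055 - 1620/2298)/((1 - 32/35) - 1877) = (3055 - 1620*1/2298)/(3/35 - 1877) = (3055 - 270/383)/(-65692/35) = (1169795/383)*(-35/65692) = -3722075/2287276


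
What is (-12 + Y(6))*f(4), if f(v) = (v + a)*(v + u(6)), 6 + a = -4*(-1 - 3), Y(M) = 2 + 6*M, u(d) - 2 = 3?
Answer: 3276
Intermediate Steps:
u(d) = 5 (u(d) = 2 + 3 = 5)
a = 10 (a = -6 - 4*(-1 - 3) = -6 - 4*(-4) = -6 + 16 = 10)
f(v) = (5 + v)*(10 + v) (f(v) = (v + 10)*(v + 5) = (10 + v)*(5 + v) = (5 + v)*(10 + v))
(-12 + Y(6))*f(4) = (-12 + (2 + 6*6))*(50 + 4² + 15*4) = (-12 + (2 + 36))*(50 + 16 + 60) = (-12 + 38)*126 = 26*126 = 3276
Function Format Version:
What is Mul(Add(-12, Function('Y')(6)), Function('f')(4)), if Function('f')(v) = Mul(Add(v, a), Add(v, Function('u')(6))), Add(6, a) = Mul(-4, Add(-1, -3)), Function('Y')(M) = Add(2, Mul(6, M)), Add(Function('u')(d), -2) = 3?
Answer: 3276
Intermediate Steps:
Function('u')(d) = 5 (Function('u')(d) = Add(2, 3) = 5)
a = 10 (a = Add(-6, Mul(-4, Add(-1, -3))) = Add(-6, Mul(-4, -4)) = Add(-6, 16) = 10)
Function('f')(v) = Mul(Add(5, v), Add(10, v)) (Function('f')(v) = Mul(Add(v, 10), Add(v, 5)) = Mul(Add(10, v), Add(5, v)) = Mul(Add(5, v), Add(10, v)))
Mul(Add(-12, Function('Y')(6)), Function('f')(4)) = Mul(Add(-12, Add(2, Mul(6, 6))), Add(50, Pow(4, 2), Mul(15, 4))) = Mul(Add(-12, Add(2, 36)), Add(50, 16, 60)) = Mul(Add(-12, 38), 126) = Mul(26, 126) = 3276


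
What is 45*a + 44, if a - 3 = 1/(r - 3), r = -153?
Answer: 9293/52 ≈ 178.71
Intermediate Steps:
a = 467/156 (a = 3 + 1/(-153 - 3) = 3 + 1/(-156) = 3 - 1/156 = 467/156 ≈ 2.9936)
45*a + 44 = 45*(467/156) + 44 = 7005/52 + 44 = 9293/52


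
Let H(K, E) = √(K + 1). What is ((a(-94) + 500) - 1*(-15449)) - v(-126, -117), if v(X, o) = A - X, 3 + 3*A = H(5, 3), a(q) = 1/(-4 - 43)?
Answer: 743727/47 - √6/3 ≈ 15823.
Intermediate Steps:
a(q) = -1/47 (a(q) = 1/(-47) = -1/47)
H(K, E) = √(1 + K)
A = -1 + √6/3 (A = -1 + √(1 + 5)/3 = -1 + √6/3 ≈ -0.18350)
v(X, o) = -1 - X + √6/3 (v(X, o) = (-1 + √6/3) - X = -1 - X + √6/3)
((a(-94) + 500) - 1*(-15449)) - v(-126, -117) = ((-1/47 + 500) - 1*(-15449)) - (-1 - 1*(-126) + √6/3) = (23499/47 + 15449) - (-1 + 126 + √6/3) = 749602/47 - (125 + √6/3) = 749602/47 + (-125 - √6/3) = 743727/47 - √6/3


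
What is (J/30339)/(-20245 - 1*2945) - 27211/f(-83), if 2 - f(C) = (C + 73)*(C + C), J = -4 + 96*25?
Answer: 9572302777471/583252408890 ≈ 16.412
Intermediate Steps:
J = 2396 (J = -4 + 2400 = 2396)
f(C) = 2 - 2*C*(73 + C) (f(C) = 2 - (C + 73)*(C + C) = 2 - (73 + C)*2*C = 2 - 2*C*(73 + C))
(J/30339)/(-20245 - 1*2945) - 27211/f(-83) = (2396/30339)/(-20245 - 1*2945) - 27211/(2 - 146*(-83) - 2*(-83)²) = (2396*(1/30339))/(-20245 - 2945) - 27211/(2 + 12118 - 2*6889) = (2396/30339)/(-23190) - 27211/(2 + 12118 - 13778) = (2396/30339)*(-1/23190) - 27211/(-1658) = -1198/351780705 - 27211*(-1/1658) = -1198/351780705 + 27211/1658 = 9572302777471/583252408890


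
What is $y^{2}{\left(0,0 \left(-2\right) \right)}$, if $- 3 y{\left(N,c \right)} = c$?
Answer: $0$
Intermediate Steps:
$y{\left(N,c \right)} = - \frac{c}{3}$
$y^{2}{\left(0,0 \left(-2\right) \right)} = \left(- \frac{0 \left(-2\right)}{3}\right)^{2} = \left(\left(- \frac{1}{3}\right) 0\right)^{2} = 0^{2} = 0$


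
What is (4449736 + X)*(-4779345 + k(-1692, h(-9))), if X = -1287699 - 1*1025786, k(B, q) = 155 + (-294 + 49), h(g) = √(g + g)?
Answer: -10210072798185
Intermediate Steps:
h(g) = √2*√g (h(g) = √(2*g) = √2*√g)
k(B, q) = -90 (k(B, q) = 155 - 245 = -90)
X = -2313485 (X = -1287699 - 1025786 = -2313485)
(4449736 + X)*(-4779345 + k(-1692, h(-9))) = (4449736 - 2313485)*(-4779345 - 90) = 2136251*(-4779435) = -10210072798185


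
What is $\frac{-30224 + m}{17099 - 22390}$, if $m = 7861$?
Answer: $\frac{2033}{481} \approx 4.2266$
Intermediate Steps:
$\frac{-30224 + m}{17099 - 22390} = \frac{-30224 + 7861}{17099 - 22390} = - \frac{22363}{-5291} = \left(-22363\right) \left(- \frac{1}{5291}\right) = \frac{2033}{481}$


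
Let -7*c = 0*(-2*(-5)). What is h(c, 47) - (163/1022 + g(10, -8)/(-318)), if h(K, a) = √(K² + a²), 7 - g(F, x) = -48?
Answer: 3819797/81249 ≈ 47.013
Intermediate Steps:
g(F, x) = 55 (g(F, x) = 7 - 1*(-48) = 7 + 48 = 55)
c = 0 (c = -0*(-2*(-5)) = -0*10 = -⅐*0 = 0)
h(c, 47) - (163/1022 + g(10, -8)/(-318)) = √(0² + 47²) - (163/1022 + 55/(-318)) = √(0 + 2209) - (163*(1/1022) + 55*(-1/318)) = √2209 - (163/1022 - 55/318) = 47 - 1*(-1094/81249) = 47 + 1094/81249 = 3819797/81249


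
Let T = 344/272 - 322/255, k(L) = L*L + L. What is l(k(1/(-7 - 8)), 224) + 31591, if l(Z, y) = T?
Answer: 16111411/510 ≈ 31591.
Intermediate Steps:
k(L) = L + L² (k(L) = L² + L = L + L²)
T = 1/510 (T = 344*(1/272) - 322*1/255 = 43/34 - 322/255 = 1/510 ≈ 0.0019608)
l(Z, y) = 1/510
l(k(1/(-7 - 8)), 224) + 31591 = 1/510 + 31591 = 16111411/510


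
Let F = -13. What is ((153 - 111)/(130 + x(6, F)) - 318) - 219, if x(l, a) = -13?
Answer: -20929/39 ≈ -536.64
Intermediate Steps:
((153 - 111)/(130 + x(6, F)) - 318) - 219 = ((153 - 111)/(130 - 13) - 318) - 219 = (42/117 - 318) - 219 = (42*(1/117) - 318) - 219 = (14/39 - 318) - 219 = -12388/39 - 219 = -20929/39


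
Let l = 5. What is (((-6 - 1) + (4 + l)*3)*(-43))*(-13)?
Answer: 11180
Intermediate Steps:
(((-6 - 1) + (4 + l)*3)*(-43))*(-13) = (((-6 - 1) + (4 + 5)*3)*(-43))*(-13) = ((-7 + 9*3)*(-43))*(-13) = ((-7 + 27)*(-43))*(-13) = (20*(-43))*(-13) = -860*(-13) = 11180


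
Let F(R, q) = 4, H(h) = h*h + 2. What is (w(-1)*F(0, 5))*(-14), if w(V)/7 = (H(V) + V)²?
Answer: -1568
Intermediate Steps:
H(h) = 2 + h² (H(h) = h² + 2 = 2 + h²)
w(V) = 7*(2 + V + V²)² (w(V) = 7*((2 + V²) + V)² = 7*(2 + V + V²)²)
(w(-1)*F(0, 5))*(-14) = ((7*(2 - 1 + (-1)²)²)*4)*(-14) = ((7*(2 - 1 + 1)²)*4)*(-14) = ((7*2²)*4)*(-14) = ((7*4)*4)*(-14) = (28*4)*(-14) = 112*(-14) = -1568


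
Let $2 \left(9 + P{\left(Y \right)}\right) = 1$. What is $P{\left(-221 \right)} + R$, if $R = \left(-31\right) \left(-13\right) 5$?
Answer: $\frac{4013}{2} \approx 2006.5$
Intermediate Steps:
$P{\left(Y \right)} = - \frac{17}{2}$ ($P{\left(Y \right)} = -9 + \frac{1}{2} \cdot 1 = -9 + \frac{1}{2} = - \frac{17}{2}$)
$R = 2015$ ($R = 403 \cdot 5 = 2015$)
$P{\left(-221 \right)} + R = - \frac{17}{2} + 2015 = \frac{4013}{2}$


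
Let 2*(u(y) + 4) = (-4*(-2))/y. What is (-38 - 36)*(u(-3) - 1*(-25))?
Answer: -4366/3 ≈ -1455.3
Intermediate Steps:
u(y) = -4 + 4/y (u(y) = -4 + ((-4*(-2))/y)/2 = -4 + (8/y)/2 = -4 + 4/y)
(-38 - 36)*(u(-3) - 1*(-25)) = (-38 - 36)*((-4 + 4/(-3)) - 1*(-25)) = -74*((-4 + 4*(-⅓)) + 25) = -74*((-4 - 4/3) + 25) = -74*(-16/3 + 25) = -74*59/3 = -4366/3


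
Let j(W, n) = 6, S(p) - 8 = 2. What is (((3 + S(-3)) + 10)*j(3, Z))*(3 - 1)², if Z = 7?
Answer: 552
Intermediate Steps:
S(p) = 10 (S(p) = 8 + 2 = 10)
(((3 + S(-3)) + 10)*j(3, Z))*(3 - 1)² = (((3 + 10) + 10)*6)*(3 - 1)² = ((13 + 10)*6)*2² = (23*6)*4 = 138*4 = 552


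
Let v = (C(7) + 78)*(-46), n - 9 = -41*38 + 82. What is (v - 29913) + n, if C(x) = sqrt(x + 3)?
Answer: -34968 - 46*sqrt(10) ≈ -35113.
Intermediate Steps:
C(x) = sqrt(3 + x)
n = -1467 (n = 9 + (-41*38 + 82) = 9 + (-1558 + 82) = 9 - 1476 = -1467)
v = -3588 - 46*sqrt(10) (v = (sqrt(3 + 7) + 78)*(-46) = (sqrt(10) + 78)*(-46) = (78 + sqrt(10))*(-46) = -3588 - 46*sqrt(10) ≈ -3733.5)
(v - 29913) + n = ((-3588 - 46*sqrt(10)) - 29913) - 1467 = (-33501 - 46*sqrt(10)) - 1467 = -34968 - 46*sqrt(10)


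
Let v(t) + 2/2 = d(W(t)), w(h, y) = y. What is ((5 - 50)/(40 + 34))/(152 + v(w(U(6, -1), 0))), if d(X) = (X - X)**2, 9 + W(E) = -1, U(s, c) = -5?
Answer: -45/11174 ≈ -0.0040272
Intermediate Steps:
W(E) = -10 (W(E) = -9 - 1 = -10)
d(X) = 0 (d(X) = 0**2 = 0)
v(t) = -1 (v(t) = -1 + 0 = -1)
((5 - 50)/(40 + 34))/(152 + v(w(U(6, -1), 0))) = ((5 - 50)/(40 + 34))/(152 - 1) = (-45/74)/151 = (-45*1/74)/151 = (1/151)*(-45/74) = -45/11174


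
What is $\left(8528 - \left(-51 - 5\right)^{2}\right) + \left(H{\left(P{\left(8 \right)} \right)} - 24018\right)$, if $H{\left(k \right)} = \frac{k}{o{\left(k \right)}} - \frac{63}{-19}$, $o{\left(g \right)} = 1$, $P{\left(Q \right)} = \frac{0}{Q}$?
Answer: $- \frac{353831}{19} \approx -18623.0$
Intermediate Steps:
$P{\left(Q \right)} = 0$
$H{\left(k \right)} = \frac{63}{19} + k$ ($H{\left(k \right)} = \frac{k}{1} - \frac{63}{-19} = k 1 - - \frac{63}{19} = k + \frac{63}{19} = \frac{63}{19} + k$)
$\left(8528 - \left(-51 - 5\right)^{2}\right) + \left(H{\left(P{\left(8 \right)} \right)} - 24018\right) = \left(8528 - \left(-51 - 5\right)^{2}\right) + \left(\left(\frac{63}{19} + 0\right) - 24018\right) = \left(8528 - \left(-56\right)^{2}\right) + \left(\frac{63}{19} - 24018\right) = \left(8528 - 3136\right) - \frac{456279}{19} = 5392 - \frac{456279}{19} = - \frac{353831}{19}$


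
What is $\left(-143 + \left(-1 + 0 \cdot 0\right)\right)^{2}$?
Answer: $20736$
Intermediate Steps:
$\left(-143 + \left(-1 + 0 \cdot 0\right)\right)^{2} = \left(-143 + \left(-1 + 0\right)\right)^{2} = \left(-143 - 1\right)^{2} = \left(-144\right)^{2} = 20736$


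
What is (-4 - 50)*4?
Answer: -216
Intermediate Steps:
(-4 - 50)*4 = -54*4 = -216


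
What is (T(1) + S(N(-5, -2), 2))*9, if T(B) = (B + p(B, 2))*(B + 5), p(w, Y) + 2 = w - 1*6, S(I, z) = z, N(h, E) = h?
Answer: -306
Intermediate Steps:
p(w, Y) = -8 + w (p(w, Y) = -2 + (w - 1*6) = -2 + (w - 6) = -2 + (-6 + w) = -8 + w)
T(B) = (-8 + 2*B)*(5 + B) (T(B) = (B + (-8 + B))*(B + 5) = (-8 + 2*B)*(5 + B))
(T(1) + S(N(-5, -2), 2))*9 = ((-40 + 2*1 + 2*1²) + 2)*9 = ((-40 + 2 + 2*1) + 2)*9 = ((-40 + 2 + 2) + 2)*9 = (-36 + 2)*9 = -34*9 = -306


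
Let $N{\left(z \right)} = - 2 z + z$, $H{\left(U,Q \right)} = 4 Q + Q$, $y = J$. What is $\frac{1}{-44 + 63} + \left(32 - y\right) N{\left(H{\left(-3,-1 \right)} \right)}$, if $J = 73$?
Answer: $- \frac{3894}{19} \approx -204.95$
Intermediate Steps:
$y = 73$
$H{\left(U,Q \right)} = 5 Q$
$N{\left(z \right)} = - z$
$\frac{1}{-44 + 63} + \left(32 - y\right) N{\left(H{\left(-3,-1 \right)} \right)} = \frac{1}{-44 + 63} + \left(32 - 73\right) \left(- 5 \left(-1\right)\right) = \frac{1}{19} + \left(32 - 73\right) \left(\left(-1\right) \left(-5\right)\right) = \frac{1}{19} - 205 = - \frac{3894}{19}$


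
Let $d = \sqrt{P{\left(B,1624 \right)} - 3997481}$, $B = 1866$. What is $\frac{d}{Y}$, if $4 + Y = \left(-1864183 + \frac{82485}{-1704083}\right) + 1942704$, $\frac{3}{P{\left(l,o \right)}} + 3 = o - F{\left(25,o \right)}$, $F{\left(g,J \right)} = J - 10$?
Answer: $\frac{1704083 i \sqrt{48969137}}{468297908491} \approx 0.025464 i$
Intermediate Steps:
$F{\left(g,J \right)} = -10 + J$
$P{\left(l,o \right)} = \frac{3}{7}$ ($P{\left(l,o \right)} = \frac{3}{-3 + \left(o - \left(-10 + o\right)\right)} = \frac{3}{-3 + 10} = \frac{3}{7}$)
$Y = \frac{133799402426}{1704083}$ ($Y = -4 + \left(\left(-1864183 + \frac{82485}{-1704083}\right) + 1942704\right) = -4 + \left(\left(-1864183 + 82485 \left(- \frac{1}{1704083}\right)\right) + 1942704\right) = -4 + \left(\left(-1864183 - \frac{82485}{1704083}\right) + 1942704\right) = -4 + \left(- \frac{3176722641674}{1704083} + 1942704\right) = -4 + \frac{133806218758}{1704083} = \frac{133799402426}{1704083} \approx 78517.0$)
$d = \frac{2 i \sqrt{48969137}}{7}$ ($d = \sqrt{\frac{3}{7} - 3997481} = \sqrt{- \frac{27982364}{7}} = \frac{2 i \sqrt{48969137}}{7} \approx 1999.4 i$)
$\frac{d}{Y} = \frac{\frac{2}{7} i \sqrt{48969137}}{\frac{133799402426}{1704083}} = \frac{2 i \sqrt{48969137}}{7} \cdot \frac{1704083}{133799402426} = \frac{1704083 i \sqrt{48969137}}{468297908491}$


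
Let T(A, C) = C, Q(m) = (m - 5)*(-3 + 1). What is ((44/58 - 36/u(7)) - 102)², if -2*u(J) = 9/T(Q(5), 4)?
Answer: 4032064/841 ≈ 4794.4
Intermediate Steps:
Q(m) = 10 - 2*m (Q(m) = (-5 + m)*(-2) = 10 - 2*m)
u(J) = -9/8 (u(J) = -9/(2*4) = -½*9/4 = -9/8)
((44/58 - 36/u(7)) - 102)² = ((44/58 - 36/(-9/8)) - 102)² = ((44*(1/58) - 36*(-8/9)) - 102)² = ((22/29 + 32) - 102)² = (950/29 - 102)² = (-2008/29)² = 4032064/841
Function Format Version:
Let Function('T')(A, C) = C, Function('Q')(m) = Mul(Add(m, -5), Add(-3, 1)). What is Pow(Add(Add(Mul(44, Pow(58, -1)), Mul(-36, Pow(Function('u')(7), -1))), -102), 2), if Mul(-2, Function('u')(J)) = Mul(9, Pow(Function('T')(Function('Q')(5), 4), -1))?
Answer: Rational(4032064, 841) ≈ 4794.4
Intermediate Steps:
Function('Q')(m) = Add(10, Mul(-2, m)) (Function('Q')(m) = Mul(Add(-5, m), -2) = Add(10, Mul(-2, m)))
Function('u')(J) = Rational(-9, 8) (Function('u')(J) = Mul(Rational(-1, 2), Mul(9, Pow(4, -1))) = Mul(Rational(-1, 2), Mul(9, Rational(1, 4))) = Mul(Rational(-1, 2), Rational(9, 4)) = Rational(-9, 8))
Pow(Add(Add(Mul(44, Pow(58, -1)), Mul(-36, Pow(Function('u')(7), -1))), -102), 2) = Pow(Add(Add(Mul(44, Pow(58, -1)), Mul(-36, Pow(Rational(-9, 8), -1))), -102), 2) = Pow(Add(Add(Mul(44, Rational(1, 58)), Mul(-36, Rational(-8, 9))), -102), 2) = Pow(Add(Add(Rational(22, 29), 32), -102), 2) = Pow(Add(Rational(950, 29), -102), 2) = Pow(Rational(-2008, 29), 2) = Rational(4032064, 841)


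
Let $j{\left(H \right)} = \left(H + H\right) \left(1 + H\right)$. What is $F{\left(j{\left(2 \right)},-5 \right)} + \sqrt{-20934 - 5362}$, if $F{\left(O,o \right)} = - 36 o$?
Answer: $180 + 2 i \sqrt{6574} \approx 180.0 + 162.16 i$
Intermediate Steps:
$j{\left(H \right)} = 2 H \left(1 + H\right)$
$F{\left(j{\left(2 \right)},-5 \right)} + \sqrt{-20934 - 5362} = \left(-36\right) \left(-5\right) + \sqrt{-20934 - 5362} = 180 + \sqrt{-26296} = 180 + 2 i \sqrt{6574}$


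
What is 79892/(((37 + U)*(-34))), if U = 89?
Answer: -19973/1071 ≈ -18.649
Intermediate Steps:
79892/(((37 + U)*(-34))) = 79892/(((37 + 89)*(-34))) = 79892/((126*(-34))) = 79892/(-4284) = 79892*(-1/4284) = -19973/1071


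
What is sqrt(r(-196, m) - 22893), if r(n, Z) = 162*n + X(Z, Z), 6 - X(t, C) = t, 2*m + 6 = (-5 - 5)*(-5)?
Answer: I*sqrt(54661) ≈ 233.8*I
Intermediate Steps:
m = 22 (m = -3 + ((-5 - 5)*(-5))/2 = -3 + (-10*(-5))/2 = -3 + (1/2)*50 = -3 + 25 = 22)
X(t, C) = 6 - t
r(n, Z) = 6 - Z + 162*n (r(n, Z) = 162*n + (6 - Z) = 6 - Z + 162*n)
sqrt(r(-196, m) - 22893) = sqrt((6 - 1*22 + 162*(-196)) - 22893) = sqrt((6 - 22 - 31752) - 22893) = sqrt(-31768 - 22893) = sqrt(-54661) = I*sqrt(54661)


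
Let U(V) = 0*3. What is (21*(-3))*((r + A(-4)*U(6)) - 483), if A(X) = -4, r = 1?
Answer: 30366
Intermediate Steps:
U(V) = 0
(21*(-3))*((r + A(-4)*U(6)) - 483) = (21*(-3))*((1 - 4*0) - 483) = -63*((1 + 0) - 483) = -63*(1 - 483) = -63*(-482) = 30366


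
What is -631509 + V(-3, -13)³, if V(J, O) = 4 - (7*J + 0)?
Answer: -615884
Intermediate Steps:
V(J, O) = 4 - 7*J
-631509 + V(-3, -13)³ = -631509 + (4 - 7*(-3))³ = -631509 + (4 + 21)³ = -631509 + 25³ = -631509 + 15625 = -615884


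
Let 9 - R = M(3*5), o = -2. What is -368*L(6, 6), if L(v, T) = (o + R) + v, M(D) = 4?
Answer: -3312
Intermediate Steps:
R = 5 (R = 9 - 1*4 = 9 - 4 = 5)
L(v, T) = 3 + v (L(v, T) = (-2 + 5) + v = 3 + v)
-368*L(6, 6) = -368*(3 + 6) = -368*9 = -3312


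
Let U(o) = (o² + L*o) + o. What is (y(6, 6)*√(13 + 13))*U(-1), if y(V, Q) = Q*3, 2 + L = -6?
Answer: 144*√26 ≈ 734.26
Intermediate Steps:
L = -8 (L = -2 - 6 = -8)
y(V, Q) = 3*Q
U(o) = o² - 7*o (U(o) = (o² - 8*o) + o = o² - 7*o)
(y(6, 6)*√(13 + 13))*U(-1) = ((3*6)*√(13 + 13))*(-(-7 - 1)) = (18*√26)*(-1*(-8)) = (18*√26)*8 = 144*√26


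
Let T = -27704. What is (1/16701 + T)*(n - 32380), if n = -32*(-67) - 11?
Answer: 13994818162241/16701 ≈ 8.3796e+8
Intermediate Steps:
n = 2133 (n = 2144 - 11 = 2133)
(1/16701 + T)*(n - 32380) = (1/16701 - 27704)*(2133 - 32380) = (1/16701 - 27704)*(-30247) = -462684503/16701*(-30247) = 13994818162241/16701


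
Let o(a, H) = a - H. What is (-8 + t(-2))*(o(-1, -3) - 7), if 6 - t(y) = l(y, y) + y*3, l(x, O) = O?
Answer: -30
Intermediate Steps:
t(y) = 6 - 4*y (t(y) = 6 - (y + y*3) = 6 - (y + 3*y) = 6 - 4*y)
(-8 + t(-2))*(o(-1, -3) - 7) = (-8 + (6 - 4*(-2)))*((-1 - 1*(-3)) - 7) = (-8 + (6 + 8))*((-1 + 3) - 7) = (-8 + 14)*(2 - 7) = 6*(-5) = -30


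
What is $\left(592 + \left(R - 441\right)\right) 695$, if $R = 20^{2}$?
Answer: $382945$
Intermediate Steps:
$R = 400$
$\left(592 + \left(R - 441\right)\right) 695 = \left(592 + \left(400 - 441\right)\right) 695 = \left(592 - 41\right) 695 = 551 \cdot 695 = 382945$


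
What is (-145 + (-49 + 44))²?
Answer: 22500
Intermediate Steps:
(-145 + (-49 + 44))² = (-145 - 5)² = (-150)² = 22500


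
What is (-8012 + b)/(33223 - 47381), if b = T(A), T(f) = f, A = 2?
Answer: 4005/7079 ≈ 0.56576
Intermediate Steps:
b = 2
(-8012 + b)/(33223 - 47381) = (-8012 + 2)/(33223 - 47381) = -8010/(-14158) = -8010*(-1/14158) = 4005/7079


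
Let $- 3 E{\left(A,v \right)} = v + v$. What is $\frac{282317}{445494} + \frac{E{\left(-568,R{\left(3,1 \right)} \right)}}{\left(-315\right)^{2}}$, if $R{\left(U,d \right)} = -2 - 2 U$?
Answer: $\frac{4002182899}{6314877450} \approx 0.63377$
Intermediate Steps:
$E{\left(A,v \right)} = - \frac{2 v}{3}$ ($E{\left(A,v \right)} = - \frac{v + v}{3} = - \frac{2 v}{3}$)
$\frac{282317}{445494} + \frac{E{\left(-568,R{\left(3,1 \right)} \right)}}{\left(-315\right)^{2}} = \frac{282317}{445494} + \frac{\left(- \frac{2}{3}\right) \left(-2 - 6\right)}{\left(-315\right)^{2}} = 282317 \cdot \frac{1}{445494} + \frac{\left(- \frac{2}{3}\right) \left(-2 - 6\right)}{99225} = \frac{40331}{63642} + \left(- \frac{2}{3}\right) \left(-8\right) \frac{1}{99225} = \frac{40331}{63642} + \frac{16}{3} \cdot \frac{1}{99225} = \frac{40331}{63642} + \frac{16}{297675} = \frac{4002182899}{6314877450}$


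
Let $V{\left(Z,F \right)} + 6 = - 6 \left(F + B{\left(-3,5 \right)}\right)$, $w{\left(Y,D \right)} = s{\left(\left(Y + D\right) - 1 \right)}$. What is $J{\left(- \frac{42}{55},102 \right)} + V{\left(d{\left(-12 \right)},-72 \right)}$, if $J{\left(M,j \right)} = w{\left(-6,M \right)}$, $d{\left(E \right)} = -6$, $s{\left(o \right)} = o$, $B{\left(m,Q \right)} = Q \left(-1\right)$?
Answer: $\frac{24653}{55} \approx 448.24$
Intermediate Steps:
$B{\left(m,Q \right)} = - Q$
$w{\left(Y,D \right)} = -1 + D + Y$ ($w{\left(Y,D \right)} = \left(Y + D\right) - 1 = \left(D + Y\right) - 1 = -1 + D + Y$)
$V{\left(Z,F \right)} = 24 - 6 F$ ($V{\left(Z,F \right)} = -6 - 6 \left(F - 5\right) = -6 - 6 \left(-5 + F\right) = -6 - \left(-30 + 6 F\right) = 24 - 6 F$)
$J{\left(M,j \right)} = -7 + M$ ($J{\left(M,j \right)} = -1 + M - 6 = -7 + M$)
$J{\left(- \frac{42}{55},102 \right)} + V{\left(d{\left(-12 \right)},-72 \right)} = \left(-7 - \frac{42}{55}\right) + \left(24 - -432\right) = \left(-7 - \frac{42}{55}\right) + \left(24 + 432\right) = \left(-7 - \frac{42}{55}\right) + 456 = - \frac{427}{55} + 456 = \frac{24653}{55}$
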